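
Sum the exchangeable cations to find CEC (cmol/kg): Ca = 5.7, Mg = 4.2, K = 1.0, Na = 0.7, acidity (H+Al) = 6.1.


Step 1: CEC = Ca + Mg + K + Na + (H+Al)
Step 2: CEC = 5.7 + 4.2 + 1.0 + 0.7 + 6.1
Step 3: CEC = 17.7 cmol/kg

17.7


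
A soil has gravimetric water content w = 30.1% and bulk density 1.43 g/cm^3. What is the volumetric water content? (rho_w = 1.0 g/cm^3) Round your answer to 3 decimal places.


Step 1: theta = (w / 100) * BD / rho_w
Step 2: theta = (30.1 / 100) * 1.43 / 1.0
Step 3: theta = 0.301 * 1.43
Step 4: theta = 0.43

0.43


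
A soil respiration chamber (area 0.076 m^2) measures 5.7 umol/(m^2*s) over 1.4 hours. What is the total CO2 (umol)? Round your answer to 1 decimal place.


Step 1: Convert time to seconds: 1.4 hr * 3600 = 5040.0 s
Step 2: Total = flux * area * time_s
Step 3: Total = 5.7 * 0.076 * 5040.0
Step 4: Total = 2183.3 umol

2183.3


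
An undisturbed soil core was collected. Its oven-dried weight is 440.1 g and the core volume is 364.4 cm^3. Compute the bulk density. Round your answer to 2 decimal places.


Step 1: Identify the formula: BD = dry mass / volume
Step 2: Substitute values: BD = 440.1 / 364.4
Step 3: BD = 1.21 g/cm^3

1.21


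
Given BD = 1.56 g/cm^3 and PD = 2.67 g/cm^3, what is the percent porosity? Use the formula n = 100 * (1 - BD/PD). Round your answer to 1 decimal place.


Step 1: Formula: n = 100 * (1 - BD / PD)
Step 2: n = 100 * (1 - 1.56 / 2.67)
Step 3: n = 100 * (1 - 0.58427)
Step 4: n = 41.6%

41.6


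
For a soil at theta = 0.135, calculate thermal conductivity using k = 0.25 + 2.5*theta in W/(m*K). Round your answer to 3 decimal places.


Step 1: k = 0.25 + 2.5 * theta
Step 2: k = 0.25 + 2.5 * 0.135
Step 3: k = 0.25 + 0.338
Step 4: k = 0.588 W/(m*K)

0.588


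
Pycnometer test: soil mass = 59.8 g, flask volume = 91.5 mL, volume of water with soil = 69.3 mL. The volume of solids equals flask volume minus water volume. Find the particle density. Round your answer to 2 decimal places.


Step 1: Volume of solids = flask volume - water volume with soil
Step 2: V_solids = 91.5 - 69.3 = 22.2 mL
Step 3: Particle density = mass / V_solids = 59.8 / 22.2 = 2.69 g/cm^3

2.69


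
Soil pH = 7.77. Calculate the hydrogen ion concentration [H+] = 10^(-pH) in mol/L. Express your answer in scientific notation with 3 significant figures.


Step 1: [H+] = 10^(-pH)
Step 2: [H+] = 10^(-7.77)
Step 3: [H+] = 1.70e-08 mol/L

1.70e-08


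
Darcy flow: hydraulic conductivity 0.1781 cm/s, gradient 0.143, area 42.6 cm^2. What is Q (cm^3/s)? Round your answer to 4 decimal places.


Step 1: Apply Darcy's law: Q = K * i * A
Step 2: Q = 0.1781 * 0.143 * 42.6
Step 3: Q = 1.0849 cm^3/s

1.0849


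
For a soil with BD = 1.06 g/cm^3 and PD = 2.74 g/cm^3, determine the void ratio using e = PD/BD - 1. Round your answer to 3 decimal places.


Step 1: e = PD / BD - 1
Step 2: e = 2.74 / 1.06 - 1
Step 3: e = 2.58491 - 1
Step 4: e = 1.585

1.585


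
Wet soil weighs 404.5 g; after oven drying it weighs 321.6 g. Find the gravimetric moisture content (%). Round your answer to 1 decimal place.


Step 1: Water mass = wet - dry = 404.5 - 321.6 = 82.9 g
Step 2: w = 100 * water mass / dry mass
Step 3: w = 100 * 82.9 / 321.6 = 25.8%

25.8


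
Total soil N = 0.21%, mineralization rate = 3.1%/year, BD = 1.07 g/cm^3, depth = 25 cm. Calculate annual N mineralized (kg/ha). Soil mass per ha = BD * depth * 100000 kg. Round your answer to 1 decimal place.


Step 1: Soil mass per ha = BD * depth * 100000 = 1.07 * 25 * 100000 = 2675000 kg
Step 2: Total N pool = soil mass * N%/100 = 2675000 * 0.21/100 = 5617.5 kg/ha
Step 3: N mineralized = N pool * rate%/100 = 5617.5 * 3.1/100 = 174.1 kg/ha/yr

174.1


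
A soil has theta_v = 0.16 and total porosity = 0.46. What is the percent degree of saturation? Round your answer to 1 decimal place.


Step 1: S = 100 * theta_v / n
Step 2: S = 100 * 0.16 / 0.46
Step 3: S = 34.8%

34.8


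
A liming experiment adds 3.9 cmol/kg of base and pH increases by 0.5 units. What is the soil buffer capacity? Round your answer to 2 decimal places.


Step 1: BC = change in base / change in pH
Step 2: BC = 3.9 / 0.5
Step 3: BC = 7.8 cmol/(kg*pH unit)

7.8


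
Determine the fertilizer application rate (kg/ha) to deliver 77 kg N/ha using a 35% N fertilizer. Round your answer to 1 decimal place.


Step 1: Fertilizer rate = target N / (N content / 100)
Step 2: Rate = 77 / (35 / 100)
Step 3: Rate = 77 / 0.35
Step 4: Rate = 220.0 kg/ha

220.0


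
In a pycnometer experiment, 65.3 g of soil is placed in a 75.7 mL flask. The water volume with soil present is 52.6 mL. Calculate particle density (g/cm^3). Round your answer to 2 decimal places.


Step 1: Volume of solids = flask volume - water volume with soil
Step 2: V_solids = 75.7 - 52.6 = 23.1 mL
Step 3: Particle density = mass / V_solids = 65.3 / 23.1 = 2.83 g/cm^3

2.83


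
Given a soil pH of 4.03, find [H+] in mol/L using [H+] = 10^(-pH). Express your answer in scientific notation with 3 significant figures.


Step 1: [H+] = 10^(-pH)
Step 2: [H+] = 10^(-4.03)
Step 3: [H+] = 9.33e-05 mol/L

9.33e-05


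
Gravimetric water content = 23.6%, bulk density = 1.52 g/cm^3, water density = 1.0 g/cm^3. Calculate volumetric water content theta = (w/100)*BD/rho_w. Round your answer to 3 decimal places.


Step 1: theta = (w / 100) * BD / rho_w
Step 2: theta = (23.6 / 100) * 1.52 / 1.0
Step 3: theta = 0.236 * 1.52
Step 4: theta = 0.359

0.359


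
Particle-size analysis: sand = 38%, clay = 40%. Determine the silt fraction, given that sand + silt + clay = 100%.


Step 1: sand + silt + clay = 100%
Step 2: silt = 100 - sand - clay
Step 3: silt = 100 - 38 - 40
Step 4: silt = 22%

22


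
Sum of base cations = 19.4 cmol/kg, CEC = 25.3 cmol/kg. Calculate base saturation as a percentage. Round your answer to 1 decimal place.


Step 1: BS = 100 * (sum of bases) / CEC
Step 2: BS = 100 * 19.4 / 25.3
Step 3: BS = 76.7%

76.7


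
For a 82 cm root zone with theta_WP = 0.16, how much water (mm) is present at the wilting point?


Step 1: Water (mm) = theta_WP * depth * 10
Step 2: Water = 0.16 * 82 * 10
Step 3: Water = 131.2 mm

131.2


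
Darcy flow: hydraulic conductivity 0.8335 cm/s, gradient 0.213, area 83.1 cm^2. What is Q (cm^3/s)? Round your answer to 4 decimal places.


Step 1: Apply Darcy's law: Q = K * i * A
Step 2: Q = 0.8335 * 0.213 * 83.1
Step 3: Q = 14.7532 cm^3/s

14.7532


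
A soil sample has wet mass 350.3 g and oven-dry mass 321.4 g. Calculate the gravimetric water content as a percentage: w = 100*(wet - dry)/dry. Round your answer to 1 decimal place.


Step 1: Water mass = wet - dry = 350.3 - 321.4 = 28.9 g
Step 2: w = 100 * water mass / dry mass
Step 3: w = 100 * 28.9 / 321.4 = 9.0%

9.0


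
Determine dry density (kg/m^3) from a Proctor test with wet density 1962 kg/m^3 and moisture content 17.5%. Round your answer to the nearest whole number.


Step 1: Dry density = wet density / (1 + w/100)
Step 2: Dry density = 1962 / (1 + 17.5/100)
Step 3: Dry density = 1962 / 1.175
Step 4: Dry density = 1670 kg/m^3

1670


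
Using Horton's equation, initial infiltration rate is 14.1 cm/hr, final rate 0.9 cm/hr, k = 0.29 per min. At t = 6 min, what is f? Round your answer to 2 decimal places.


Step 1: f = fc + (f0 - fc) * exp(-k * t)
Step 2: exp(-0.29 * 6) = 0.17552
Step 3: f = 0.9 + (14.1 - 0.9) * 0.17552
Step 4: f = 0.9 + 13.2 * 0.17552
Step 5: f = 3.22 cm/hr

3.22


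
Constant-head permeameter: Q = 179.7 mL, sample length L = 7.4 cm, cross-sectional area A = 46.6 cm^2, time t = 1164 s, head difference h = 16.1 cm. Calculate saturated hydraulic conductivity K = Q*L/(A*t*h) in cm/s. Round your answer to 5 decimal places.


Step 1: K = Q * L / (A * t * h)
Step 2: Numerator = 179.7 * 7.4 = 1329.78
Step 3: Denominator = 46.6 * 1164 * 16.1 = 873302.64
Step 4: K = 1329.78 / 873302.64 = 0.00152 cm/s

0.00152


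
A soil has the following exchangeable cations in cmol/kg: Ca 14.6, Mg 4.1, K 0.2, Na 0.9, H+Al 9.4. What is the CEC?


Step 1: CEC = Ca + Mg + K + Na + (H+Al)
Step 2: CEC = 14.6 + 4.1 + 0.2 + 0.9 + 9.4
Step 3: CEC = 29.2 cmol/kg

29.2


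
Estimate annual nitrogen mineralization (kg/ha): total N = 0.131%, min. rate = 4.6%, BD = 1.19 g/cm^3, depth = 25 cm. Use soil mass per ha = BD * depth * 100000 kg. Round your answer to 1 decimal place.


Step 1: Soil mass per ha = BD * depth * 100000 = 1.19 * 25 * 100000 = 2975000 kg
Step 2: Total N pool = soil mass * N%/100 = 2975000 * 0.131/100 = 3897.25 kg/ha
Step 3: N mineralized = N pool * rate%/100 = 3897.25 * 4.6/100 = 179.3 kg/ha/yr

179.3


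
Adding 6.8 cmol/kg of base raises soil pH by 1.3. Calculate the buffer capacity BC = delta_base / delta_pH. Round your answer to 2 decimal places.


Step 1: BC = change in base / change in pH
Step 2: BC = 6.8 / 1.3
Step 3: BC = 5.23 cmol/(kg*pH unit)

5.23


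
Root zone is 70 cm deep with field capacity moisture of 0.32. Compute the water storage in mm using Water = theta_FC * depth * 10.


Step 1: Water (mm) = theta_FC * depth (cm) * 10
Step 2: Water = 0.32 * 70 * 10
Step 3: Water = 224.0 mm

224.0


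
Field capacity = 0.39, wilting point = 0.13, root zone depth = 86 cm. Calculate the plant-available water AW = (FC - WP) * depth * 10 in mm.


Step 1: Available water = (FC - WP) * depth * 10
Step 2: AW = (0.39 - 0.13) * 86 * 10
Step 3: AW = 0.26 * 86 * 10
Step 4: AW = 223.6 mm

223.6


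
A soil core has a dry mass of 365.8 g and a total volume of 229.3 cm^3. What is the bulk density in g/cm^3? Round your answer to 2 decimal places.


Step 1: Identify the formula: BD = dry mass / volume
Step 2: Substitute values: BD = 365.8 / 229.3
Step 3: BD = 1.6 g/cm^3

1.6


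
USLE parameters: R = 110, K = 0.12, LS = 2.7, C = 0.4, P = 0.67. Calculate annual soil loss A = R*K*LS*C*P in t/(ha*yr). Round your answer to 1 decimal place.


Step 1: A = R * K * LS * C * P
Step 2: R * K = 110 * 0.12 = 13.2
Step 3: (R*K) * LS = 13.2 * 2.7 = 35.64
Step 4: * C * P = 35.64 * 0.4 * 0.67 = 9.6
Step 5: A = 9.6 t/(ha*yr)

9.6


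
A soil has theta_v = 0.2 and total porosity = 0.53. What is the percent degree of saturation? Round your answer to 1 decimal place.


Step 1: S = 100 * theta_v / n
Step 2: S = 100 * 0.2 / 0.53
Step 3: S = 37.7%

37.7


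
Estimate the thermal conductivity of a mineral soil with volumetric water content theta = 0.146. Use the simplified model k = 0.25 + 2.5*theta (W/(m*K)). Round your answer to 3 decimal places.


Step 1: k = 0.25 + 2.5 * theta
Step 2: k = 0.25 + 2.5 * 0.146
Step 3: k = 0.25 + 0.365
Step 4: k = 0.615 W/(m*K)

0.615


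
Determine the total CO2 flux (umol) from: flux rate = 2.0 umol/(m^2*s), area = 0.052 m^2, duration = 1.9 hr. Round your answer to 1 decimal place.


Step 1: Convert time to seconds: 1.9 hr * 3600 = 6840.0 s
Step 2: Total = flux * area * time_s
Step 3: Total = 2.0 * 0.052 * 6840.0
Step 4: Total = 711.4 umol

711.4


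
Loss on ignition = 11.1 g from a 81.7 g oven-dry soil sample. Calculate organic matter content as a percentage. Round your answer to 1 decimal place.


Step 1: OM% = 100 * LOI / sample mass
Step 2: OM = 100 * 11.1 / 81.7
Step 3: OM = 13.6%

13.6


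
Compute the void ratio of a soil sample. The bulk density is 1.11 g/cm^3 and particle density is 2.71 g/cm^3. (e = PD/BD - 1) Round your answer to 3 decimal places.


Step 1: e = PD / BD - 1
Step 2: e = 2.71 / 1.11 - 1
Step 3: e = 2.44144 - 1
Step 4: e = 1.441

1.441


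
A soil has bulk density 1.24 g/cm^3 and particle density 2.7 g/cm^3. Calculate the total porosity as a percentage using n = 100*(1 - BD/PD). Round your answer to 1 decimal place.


Step 1: Formula: n = 100 * (1 - BD / PD)
Step 2: n = 100 * (1 - 1.24 / 2.7)
Step 3: n = 100 * (1 - 0.45926)
Step 4: n = 54.1%

54.1


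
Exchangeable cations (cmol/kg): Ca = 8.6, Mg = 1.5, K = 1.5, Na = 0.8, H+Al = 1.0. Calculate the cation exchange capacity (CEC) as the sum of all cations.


Step 1: CEC = Ca + Mg + K + Na + (H+Al)
Step 2: CEC = 8.6 + 1.5 + 1.5 + 0.8 + 1.0
Step 3: CEC = 13.4 cmol/kg

13.4


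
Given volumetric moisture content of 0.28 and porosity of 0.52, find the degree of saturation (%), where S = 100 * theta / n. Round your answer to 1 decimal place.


Step 1: S = 100 * theta_v / n
Step 2: S = 100 * 0.28 / 0.52
Step 3: S = 53.8%

53.8


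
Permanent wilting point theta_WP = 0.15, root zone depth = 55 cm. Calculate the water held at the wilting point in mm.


Step 1: Water (mm) = theta_WP * depth * 10
Step 2: Water = 0.15 * 55 * 10
Step 3: Water = 82.5 mm

82.5


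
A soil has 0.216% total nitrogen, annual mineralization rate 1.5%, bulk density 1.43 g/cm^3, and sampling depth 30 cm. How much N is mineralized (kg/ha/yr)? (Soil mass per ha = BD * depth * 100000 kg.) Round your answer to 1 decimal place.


Step 1: Soil mass per ha = BD * depth * 100000 = 1.43 * 30 * 100000 = 4290000 kg
Step 2: Total N pool = soil mass * N%/100 = 4290000 * 0.216/100 = 9266.4 kg/ha
Step 3: N mineralized = N pool * rate%/100 = 9266.4 * 1.5/100 = 139.0 kg/ha/yr

139.0


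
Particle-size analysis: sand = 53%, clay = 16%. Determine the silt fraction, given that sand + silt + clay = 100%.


Step 1: sand + silt + clay = 100%
Step 2: silt = 100 - sand - clay
Step 3: silt = 100 - 53 - 16
Step 4: silt = 31%

31


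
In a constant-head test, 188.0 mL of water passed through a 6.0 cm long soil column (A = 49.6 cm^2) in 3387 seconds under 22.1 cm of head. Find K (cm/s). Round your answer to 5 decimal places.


Step 1: K = Q * L / (A * t * h)
Step 2: Numerator = 188.0 * 6.0 = 1128.0
Step 3: Denominator = 49.6 * 3387 * 22.1 = 3712693.92
Step 4: K = 1128.0 / 3712693.92 = 0.0003 cm/s

0.0003


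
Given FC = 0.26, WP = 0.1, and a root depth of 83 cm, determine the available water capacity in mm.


Step 1: Available water = (FC - WP) * depth * 10
Step 2: AW = (0.26 - 0.1) * 83 * 10
Step 3: AW = 0.16 * 83 * 10
Step 4: AW = 132.8 mm

132.8


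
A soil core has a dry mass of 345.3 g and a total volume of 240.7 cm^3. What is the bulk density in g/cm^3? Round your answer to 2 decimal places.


Step 1: Identify the formula: BD = dry mass / volume
Step 2: Substitute values: BD = 345.3 / 240.7
Step 3: BD = 1.43 g/cm^3

1.43


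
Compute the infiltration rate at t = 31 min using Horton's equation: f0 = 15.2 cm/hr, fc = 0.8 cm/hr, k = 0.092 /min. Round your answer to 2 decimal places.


Step 1: f = fc + (f0 - fc) * exp(-k * t)
Step 2: exp(-0.092 * 31) = 0.057729
Step 3: f = 0.8 + (15.2 - 0.8) * 0.057729
Step 4: f = 0.8 + 14.4 * 0.057729
Step 5: f = 1.63 cm/hr

1.63


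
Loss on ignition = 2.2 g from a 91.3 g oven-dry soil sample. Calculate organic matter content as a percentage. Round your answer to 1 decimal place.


Step 1: OM% = 100 * LOI / sample mass
Step 2: OM = 100 * 2.2 / 91.3
Step 3: OM = 2.4%

2.4


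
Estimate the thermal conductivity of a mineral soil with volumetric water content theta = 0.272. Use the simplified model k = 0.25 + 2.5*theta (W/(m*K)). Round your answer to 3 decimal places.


Step 1: k = 0.25 + 2.5 * theta
Step 2: k = 0.25 + 2.5 * 0.272
Step 3: k = 0.25 + 0.68
Step 4: k = 0.93 W/(m*K)

0.93


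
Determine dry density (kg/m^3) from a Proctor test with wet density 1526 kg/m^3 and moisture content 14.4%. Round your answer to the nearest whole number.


Step 1: Dry density = wet density / (1 + w/100)
Step 2: Dry density = 1526 / (1 + 14.4/100)
Step 3: Dry density = 1526 / 1.144
Step 4: Dry density = 1334 kg/m^3

1334


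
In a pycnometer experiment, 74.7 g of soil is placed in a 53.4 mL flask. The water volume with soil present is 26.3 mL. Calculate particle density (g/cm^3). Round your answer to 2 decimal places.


Step 1: Volume of solids = flask volume - water volume with soil
Step 2: V_solids = 53.4 - 26.3 = 27.1 mL
Step 3: Particle density = mass / V_solids = 74.7 / 27.1 = 2.76 g/cm^3

2.76


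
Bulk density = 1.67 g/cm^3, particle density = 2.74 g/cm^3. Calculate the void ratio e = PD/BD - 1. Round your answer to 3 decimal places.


Step 1: e = PD / BD - 1
Step 2: e = 2.74 / 1.67 - 1
Step 3: e = 1.64072 - 1
Step 4: e = 0.641

0.641


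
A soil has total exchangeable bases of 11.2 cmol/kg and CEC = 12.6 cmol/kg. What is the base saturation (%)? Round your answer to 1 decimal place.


Step 1: BS = 100 * (sum of bases) / CEC
Step 2: BS = 100 * 11.2 / 12.6
Step 3: BS = 88.9%

88.9


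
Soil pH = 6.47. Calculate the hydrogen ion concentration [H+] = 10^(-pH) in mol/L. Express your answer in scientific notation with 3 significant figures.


Step 1: [H+] = 10^(-pH)
Step 2: [H+] = 10^(-6.47)
Step 3: [H+] = 3.39e-07 mol/L

3.39e-07


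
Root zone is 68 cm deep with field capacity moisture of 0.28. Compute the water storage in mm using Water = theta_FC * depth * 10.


Step 1: Water (mm) = theta_FC * depth (cm) * 10
Step 2: Water = 0.28 * 68 * 10
Step 3: Water = 190.4 mm

190.4


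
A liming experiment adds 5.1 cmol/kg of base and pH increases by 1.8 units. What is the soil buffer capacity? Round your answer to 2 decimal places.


Step 1: BC = change in base / change in pH
Step 2: BC = 5.1 / 1.8
Step 3: BC = 2.83 cmol/(kg*pH unit)

2.83


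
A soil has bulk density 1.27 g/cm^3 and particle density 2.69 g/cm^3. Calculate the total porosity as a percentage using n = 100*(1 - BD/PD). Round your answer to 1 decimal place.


Step 1: Formula: n = 100 * (1 - BD / PD)
Step 2: n = 100 * (1 - 1.27 / 2.69)
Step 3: n = 100 * (1 - 0.47212)
Step 4: n = 52.8%

52.8


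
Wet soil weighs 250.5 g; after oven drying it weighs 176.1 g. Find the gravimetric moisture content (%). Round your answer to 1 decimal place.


Step 1: Water mass = wet - dry = 250.5 - 176.1 = 74.4 g
Step 2: w = 100 * water mass / dry mass
Step 3: w = 100 * 74.4 / 176.1 = 42.2%

42.2


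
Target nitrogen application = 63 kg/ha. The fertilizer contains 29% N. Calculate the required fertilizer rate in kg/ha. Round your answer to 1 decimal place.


Step 1: Fertilizer rate = target N / (N content / 100)
Step 2: Rate = 63 / (29 / 100)
Step 3: Rate = 63 / 0.29
Step 4: Rate = 217.2 kg/ha

217.2


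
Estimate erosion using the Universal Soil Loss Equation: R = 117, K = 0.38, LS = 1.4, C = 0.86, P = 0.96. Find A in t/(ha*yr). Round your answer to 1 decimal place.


Step 1: A = R * K * LS * C * P
Step 2: R * K = 117 * 0.38 = 44.46
Step 3: (R*K) * LS = 44.46 * 1.4 = 62.244
Step 4: * C * P = 62.244 * 0.86 * 0.96 = 51.4
Step 5: A = 51.4 t/(ha*yr)

51.4


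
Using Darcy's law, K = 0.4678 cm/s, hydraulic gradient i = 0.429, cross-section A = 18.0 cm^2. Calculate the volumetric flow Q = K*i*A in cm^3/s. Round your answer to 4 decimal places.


Step 1: Apply Darcy's law: Q = K * i * A
Step 2: Q = 0.4678 * 0.429 * 18.0
Step 3: Q = 3.6124 cm^3/s

3.6124


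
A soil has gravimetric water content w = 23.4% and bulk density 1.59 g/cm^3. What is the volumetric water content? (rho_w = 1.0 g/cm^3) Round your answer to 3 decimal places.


Step 1: theta = (w / 100) * BD / rho_w
Step 2: theta = (23.4 / 100) * 1.59 / 1.0
Step 3: theta = 0.234 * 1.59
Step 4: theta = 0.372

0.372


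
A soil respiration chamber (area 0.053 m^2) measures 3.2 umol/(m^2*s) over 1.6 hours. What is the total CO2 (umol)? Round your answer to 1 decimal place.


Step 1: Convert time to seconds: 1.6 hr * 3600 = 5760.0 s
Step 2: Total = flux * area * time_s
Step 3: Total = 3.2 * 0.053 * 5760.0
Step 4: Total = 976.9 umol

976.9


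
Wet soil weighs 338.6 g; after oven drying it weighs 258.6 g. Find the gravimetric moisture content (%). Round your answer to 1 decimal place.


Step 1: Water mass = wet - dry = 338.6 - 258.6 = 80.0 g
Step 2: w = 100 * water mass / dry mass
Step 3: w = 100 * 80.0 / 258.6 = 30.9%

30.9


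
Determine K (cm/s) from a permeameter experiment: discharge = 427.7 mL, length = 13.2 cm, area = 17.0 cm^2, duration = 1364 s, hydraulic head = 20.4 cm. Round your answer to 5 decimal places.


Step 1: K = Q * L / (A * t * h)
Step 2: Numerator = 427.7 * 13.2 = 5645.64
Step 3: Denominator = 17.0 * 1364 * 20.4 = 473035.2
Step 4: K = 5645.64 / 473035.2 = 0.01193 cm/s

0.01193


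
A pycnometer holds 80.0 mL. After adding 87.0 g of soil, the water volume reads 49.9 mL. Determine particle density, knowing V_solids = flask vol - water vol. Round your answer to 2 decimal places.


Step 1: Volume of solids = flask volume - water volume with soil
Step 2: V_solids = 80.0 - 49.9 = 30.1 mL
Step 3: Particle density = mass / V_solids = 87.0 / 30.1 = 2.89 g/cm^3

2.89


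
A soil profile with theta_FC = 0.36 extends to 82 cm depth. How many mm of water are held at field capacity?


Step 1: Water (mm) = theta_FC * depth (cm) * 10
Step 2: Water = 0.36 * 82 * 10
Step 3: Water = 295.2 mm

295.2


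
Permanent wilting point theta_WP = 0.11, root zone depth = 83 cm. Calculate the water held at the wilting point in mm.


Step 1: Water (mm) = theta_WP * depth * 10
Step 2: Water = 0.11 * 83 * 10
Step 3: Water = 91.3 mm

91.3


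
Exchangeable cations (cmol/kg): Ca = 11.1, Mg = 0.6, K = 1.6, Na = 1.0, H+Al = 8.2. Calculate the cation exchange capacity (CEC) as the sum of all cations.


Step 1: CEC = Ca + Mg + K + Na + (H+Al)
Step 2: CEC = 11.1 + 0.6 + 1.6 + 1.0 + 8.2
Step 3: CEC = 22.5 cmol/kg

22.5


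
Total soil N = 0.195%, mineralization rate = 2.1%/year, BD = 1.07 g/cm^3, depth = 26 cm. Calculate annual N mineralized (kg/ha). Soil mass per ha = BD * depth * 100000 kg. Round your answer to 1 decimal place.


Step 1: Soil mass per ha = BD * depth * 100000 = 1.07 * 26 * 100000 = 2782000 kg
Step 2: Total N pool = soil mass * N%/100 = 2782000 * 0.195/100 = 5424.9 kg/ha
Step 3: N mineralized = N pool * rate%/100 = 5424.9 * 2.1/100 = 113.9 kg/ha/yr

113.9


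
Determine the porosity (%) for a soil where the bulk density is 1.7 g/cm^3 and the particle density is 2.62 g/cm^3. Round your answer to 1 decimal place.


Step 1: Formula: n = 100 * (1 - BD / PD)
Step 2: n = 100 * (1 - 1.7 / 2.62)
Step 3: n = 100 * (1 - 0.64885)
Step 4: n = 35.1%

35.1


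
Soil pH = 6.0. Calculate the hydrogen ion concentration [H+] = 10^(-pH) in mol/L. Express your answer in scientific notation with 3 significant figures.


Step 1: [H+] = 10^(-pH)
Step 2: [H+] = 10^(-6.0)
Step 3: [H+] = 1.00e-06 mol/L

1.00e-06


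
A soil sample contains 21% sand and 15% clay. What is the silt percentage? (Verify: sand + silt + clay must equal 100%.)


Step 1: sand + silt + clay = 100%
Step 2: silt = 100 - sand - clay
Step 3: silt = 100 - 21 - 15
Step 4: silt = 64%

64


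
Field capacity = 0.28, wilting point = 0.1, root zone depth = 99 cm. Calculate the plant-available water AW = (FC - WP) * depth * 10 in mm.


Step 1: Available water = (FC - WP) * depth * 10
Step 2: AW = (0.28 - 0.1) * 99 * 10
Step 3: AW = 0.18 * 99 * 10
Step 4: AW = 178.2 mm

178.2


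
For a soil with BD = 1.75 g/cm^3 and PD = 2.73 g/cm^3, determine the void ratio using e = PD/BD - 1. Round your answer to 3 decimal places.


Step 1: e = PD / BD - 1
Step 2: e = 2.73 / 1.75 - 1
Step 3: e = 1.56 - 1
Step 4: e = 0.56

0.56


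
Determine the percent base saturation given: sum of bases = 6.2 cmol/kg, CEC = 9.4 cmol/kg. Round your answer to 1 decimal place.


Step 1: BS = 100 * (sum of bases) / CEC
Step 2: BS = 100 * 6.2 / 9.4
Step 3: BS = 66.0%

66.0


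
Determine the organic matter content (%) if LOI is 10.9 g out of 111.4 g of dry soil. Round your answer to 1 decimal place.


Step 1: OM% = 100 * LOI / sample mass
Step 2: OM = 100 * 10.9 / 111.4
Step 3: OM = 9.8%

9.8


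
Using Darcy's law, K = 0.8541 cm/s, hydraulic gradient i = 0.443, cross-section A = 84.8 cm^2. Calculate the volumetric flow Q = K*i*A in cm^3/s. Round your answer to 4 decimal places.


Step 1: Apply Darcy's law: Q = K * i * A
Step 2: Q = 0.8541 * 0.443 * 84.8
Step 3: Q = 32.0855 cm^3/s

32.0855


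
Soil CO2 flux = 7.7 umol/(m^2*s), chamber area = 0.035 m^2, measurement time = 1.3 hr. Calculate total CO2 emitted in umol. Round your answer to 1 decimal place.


Step 1: Convert time to seconds: 1.3 hr * 3600 = 4680.0 s
Step 2: Total = flux * area * time_s
Step 3: Total = 7.7 * 0.035 * 4680.0
Step 4: Total = 1261.3 umol

1261.3


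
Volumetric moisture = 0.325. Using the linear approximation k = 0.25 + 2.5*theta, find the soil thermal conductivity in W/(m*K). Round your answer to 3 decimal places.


Step 1: k = 0.25 + 2.5 * theta
Step 2: k = 0.25 + 2.5 * 0.325
Step 3: k = 0.25 + 0.813
Step 4: k = 1.063 W/(m*K)

1.063


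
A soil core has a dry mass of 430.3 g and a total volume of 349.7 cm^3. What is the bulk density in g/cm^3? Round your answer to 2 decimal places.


Step 1: Identify the formula: BD = dry mass / volume
Step 2: Substitute values: BD = 430.3 / 349.7
Step 3: BD = 1.23 g/cm^3

1.23


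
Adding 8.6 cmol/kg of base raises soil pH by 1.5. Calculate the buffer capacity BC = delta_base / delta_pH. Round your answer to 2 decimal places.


Step 1: BC = change in base / change in pH
Step 2: BC = 8.6 / 1.5
Step 3: BC = 5.73 cmol/(kg*pH unit)

5.73


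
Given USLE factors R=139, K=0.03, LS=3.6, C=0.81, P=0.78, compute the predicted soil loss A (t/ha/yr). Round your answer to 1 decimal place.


Step 1: A = R * K * LS * C * P
Step 2: R * K = 139 * 0.03 = 4.17
Step 3: (R*K) * LS = 4.17 * 3.6 = 15.012
Step 4: * C * P = 15.012 * 0.81 * 0.78 = 9.5
Step 5: A = 9.5 t/(ha*yr)

9.5


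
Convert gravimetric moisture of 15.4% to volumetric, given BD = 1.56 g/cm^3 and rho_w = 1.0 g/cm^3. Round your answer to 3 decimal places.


Step 1: theta = (w / 100) * BD / rho_w
Step 2: theta = (15.4 / 100) * 1.56 / 1.0
Step 3: theta = 0.154 * 1.56
Step 4: theta = 0.24

0.24


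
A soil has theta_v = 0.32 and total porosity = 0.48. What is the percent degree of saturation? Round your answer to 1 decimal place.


Step 1: S = 100 * theta_v / n
Step 2: S = 100 * 0.32 / 0.48
Step 3: S = 66.7%

66.7


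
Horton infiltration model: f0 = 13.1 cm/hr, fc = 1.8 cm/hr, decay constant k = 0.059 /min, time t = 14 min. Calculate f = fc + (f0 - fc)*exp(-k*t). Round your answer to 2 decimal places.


Step 1: f = fc + (f0 - fc) * exp(-k * t)
Step 2: exp(-0.059 * 14) = 0.437797
Step 3: f = 1.8 + (13.1 - 1.8) * 0.437797
Step 4: f = 1.8 + 11.3 * 0.437797
Step 5: f = 6.75 cm/hr

6.75


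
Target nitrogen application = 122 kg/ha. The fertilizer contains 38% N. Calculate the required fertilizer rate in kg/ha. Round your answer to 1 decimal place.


Step 1: Fertilizer rate = target N / (N content / 100)
Step 2: Rate = 122 / (38 / 100)
Step 3: Rate = 122 / 0.38
Step 4: Rate = 321.1 kg/ha

321.1


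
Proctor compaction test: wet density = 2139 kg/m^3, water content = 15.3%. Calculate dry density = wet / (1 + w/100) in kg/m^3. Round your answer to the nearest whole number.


Step 1: Dry density = wet density / (1 + w/100)
Step 2: Dry density = 2139 / (1 + 15.3/100)
Step 3: Dry density = 2139 / 1.153
Step 4: Dry density = 1855 kg/m^3

1855


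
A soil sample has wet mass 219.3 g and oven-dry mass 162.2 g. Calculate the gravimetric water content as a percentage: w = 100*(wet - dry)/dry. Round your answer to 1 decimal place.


Step 1: Water mass = wet - dry = 219.3 - 162.2 = 57.1 g
Step 2: w = 100 * water mass / dry mass
Step 3: w = 100 * 57.1 / 162.2 = 35.2%

35.2


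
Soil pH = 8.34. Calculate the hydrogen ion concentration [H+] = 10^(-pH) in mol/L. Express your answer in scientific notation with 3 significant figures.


Step 1: [H+] = 10^(-pH)
Step 2: [H+] = 10^(-8.34)
Step 3: [H+] = 4.57e-09 mol/L

4.57e-09


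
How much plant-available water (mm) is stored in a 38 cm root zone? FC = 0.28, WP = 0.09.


Step 1: Available water = (FC - WP) * depth * 10
Step 2: AW = (0.28 - 0.09) * 38 * 10
Step 3: AW = 0.19 * 38 * 10
Step 4: AW = 72.2 mm

72.2


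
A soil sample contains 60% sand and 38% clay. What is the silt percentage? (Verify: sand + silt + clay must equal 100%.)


Step 1: sand + silt + clay = 100%
Step 2: silt = 100 - sand - clay
Step 3: silt = 100 - 60 - 38
Step 4: silt = 2%

2


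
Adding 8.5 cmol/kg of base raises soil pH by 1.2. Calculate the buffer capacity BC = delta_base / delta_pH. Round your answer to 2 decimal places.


Step 1: BC = change in base / change in pH
Step 2: BC = 8.5 / 1.2
Step 3: BC = 7.08 cmol/(kg*pH unit)

7.08


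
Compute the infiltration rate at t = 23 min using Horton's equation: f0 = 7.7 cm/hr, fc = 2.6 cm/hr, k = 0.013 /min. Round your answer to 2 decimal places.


Step 1: f = fc + (f0 - fc) * exp(-k * t)
Step 2: exp(-0.013 * 23) = 0.741559
Step 3: f = 2.6 + (7.7 - 2.6) * 0.741559
Step 4: f = 2.6 + 5.1 * 0.741559
Step 5: f = 6.38 cm/hr

6.38


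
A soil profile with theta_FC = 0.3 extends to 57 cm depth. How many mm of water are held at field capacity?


Step 1: Water (mm) = theta_FC * depth (cm) * 10
Step 2: Water = 0.3 * 57 * 10
Step 3: Water = 171.0 mm

171.0


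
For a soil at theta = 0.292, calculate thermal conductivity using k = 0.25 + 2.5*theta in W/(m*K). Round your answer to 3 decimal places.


Step 1: k = 0.25 + 2.5 * theta
Step 2: k = 0.25 + 2.5 * 0.292
Step 3: k = 0.25 + 0.73
Step 4: k = 0.98 W/(m*K)

0.98


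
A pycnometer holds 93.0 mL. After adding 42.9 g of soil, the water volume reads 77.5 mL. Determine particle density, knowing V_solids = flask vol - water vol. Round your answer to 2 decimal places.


Step 1: Volume of solids = flask volume - water volume with soil
Step 2: V_solids = 93.0 - 77.5 = 15.5 mL
Step 3: Particle density = mass / V_solids = 42.9 / 15.5 = 2.77 g/cm^3

2.77


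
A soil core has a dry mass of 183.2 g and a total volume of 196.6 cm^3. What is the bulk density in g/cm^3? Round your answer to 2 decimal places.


Step 1: Identify the formula: BD = dry mass / volume
Step 2: Substitute values: BD = 183.2 / 196.6
Step 3: BD = 0.93 g/cm^3

0.93


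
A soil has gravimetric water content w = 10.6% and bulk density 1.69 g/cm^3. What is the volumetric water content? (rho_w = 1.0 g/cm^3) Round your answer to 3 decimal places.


Step 1: theta = (w / 100) * BD / rho_w
Step 2: theta = (10.6 / 100) * 1.69 / 1.0
Step 3: theta = 0.106 * 1.69
Step 4: theta = 0.179

0.179


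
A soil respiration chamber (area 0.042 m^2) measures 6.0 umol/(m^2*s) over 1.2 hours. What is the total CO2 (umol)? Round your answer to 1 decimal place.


Step 1: Convert time to seconds: 1.2 hr * 3600 = 4320.0 s
Step 2: Total = flux * area * time_s
Step 3: Total = 6.0 * 0.042 * 4320.0
Step 4: Total = 1088.6 umol

1088.6


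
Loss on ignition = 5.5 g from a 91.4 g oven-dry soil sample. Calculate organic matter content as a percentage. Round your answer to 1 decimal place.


Step 1: OM% = 100 * LOI / sample mass
Step 2: OM = 100 * 5.5 / 91.4
Step 3: OM = 6.0%

6.0


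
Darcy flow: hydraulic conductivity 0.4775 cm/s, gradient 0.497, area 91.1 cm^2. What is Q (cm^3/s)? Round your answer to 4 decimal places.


Step 1: Apply Darcy's law: Q = K * i * A
Step 2: Q = 0.4775 * 0.497 * 91.1
Step 3: Q = 21.6196 cm^3/s

21.6196


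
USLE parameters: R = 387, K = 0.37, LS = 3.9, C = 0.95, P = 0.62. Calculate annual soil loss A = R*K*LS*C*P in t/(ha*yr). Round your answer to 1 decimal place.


Step 1: A = R * K * LS * C * P
Step 2: R * K = 387 * 0.37 = 143.19
Step 3: (R*K) * LS = 143.19 * 3.9 = 558.441
Step 4: * C * P = 558.441 * 0.95 * 0.62 = 328.9
Step 5: A = 328.9 t/(ha*yr)

328.9


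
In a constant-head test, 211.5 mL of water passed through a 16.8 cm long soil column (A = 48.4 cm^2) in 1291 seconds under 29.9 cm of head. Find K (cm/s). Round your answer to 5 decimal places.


Step 1: K = Q * L / (A * t * h)
Step 2: Numerator = 211.5 * 16.8 = 3553.2
Step 3: Denominator = 48.4 * 1291 * 29.9 = 1868283.56
Step 4: K = 3553.2 / 1868283.56 = 0.0019 cm/s

0.0019


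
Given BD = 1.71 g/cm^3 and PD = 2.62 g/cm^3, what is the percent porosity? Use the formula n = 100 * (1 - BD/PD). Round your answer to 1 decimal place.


Step 1: Formula: n = 100 * (1 - BD / PD)
Step 2: n = 100 * (1 - 1.71 / 2.62)
Step 3: n = 100 * (1 - 0.65267)
Step 4: n = 34.7%

34.7


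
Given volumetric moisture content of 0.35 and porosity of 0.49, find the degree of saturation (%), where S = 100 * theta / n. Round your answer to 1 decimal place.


Step 1: S = 100 * theta_v / n
Step 2: S = 100 * 0.35 / 0.49
Step 3: S = 71.4%

71.4


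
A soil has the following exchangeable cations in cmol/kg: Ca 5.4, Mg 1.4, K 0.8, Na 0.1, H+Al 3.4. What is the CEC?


Step 1: CEC = Ca + Mg + K + Na + (H+Al)
Step 2: CEC = 5.4 + 1.4 + 0.8 + 0.1 + 3.4
Step 3: CEC = 11.1 cmol/kg

11.1


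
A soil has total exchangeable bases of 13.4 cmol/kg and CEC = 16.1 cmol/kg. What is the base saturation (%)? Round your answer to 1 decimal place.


Step 1: BS = 100 * (sum of bases) / CEC
Step 2: BS = 100 * 13.4 / 16.1
Step 3: BS = 83.2%

83.2


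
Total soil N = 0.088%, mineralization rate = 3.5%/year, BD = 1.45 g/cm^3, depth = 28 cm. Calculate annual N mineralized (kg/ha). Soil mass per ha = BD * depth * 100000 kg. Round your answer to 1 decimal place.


Step 1: Soil mass per ha = BD * depth * 100000 = 1.45 * 28 * 100000 = 4060000 kg
Step 2: Total N pool = soil mass * N%/100 = 4060000 * 0.088/100 = 3572.8 kg/ha
Step 3: N mineralized = N pool * rate%/100 = 3572.8 * 3.5/100 = 125.0 kg/ha/yr

125.0


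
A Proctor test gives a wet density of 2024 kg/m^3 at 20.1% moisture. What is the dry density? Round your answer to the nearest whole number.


Step 1: Dry density = wet density / (1 + w/100)
Step 2: Dry density = 2024 / (1 + 20.1/100)
Step 3: Dry density = 2024 / 1.201
Step 4: Dry density = 1685 kg/m^3

1685


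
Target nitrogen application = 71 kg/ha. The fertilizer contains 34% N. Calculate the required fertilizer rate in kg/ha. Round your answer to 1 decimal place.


Step 1: Fertilizer rate = target N / (N content / 100)
Step 2: Rate = 71 / (34 / 100)
Step 3: Rate = 71 / 0.34
Step 4: Rate = 208.8 kg/ha

208.8


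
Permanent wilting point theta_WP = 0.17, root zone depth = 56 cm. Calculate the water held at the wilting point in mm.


Step 1: Water (mm) = theta_WP * depth * 10
Step 2: Water = 0.17 * 56 * 10
Step 3: Water = 95.2 mm

95.2


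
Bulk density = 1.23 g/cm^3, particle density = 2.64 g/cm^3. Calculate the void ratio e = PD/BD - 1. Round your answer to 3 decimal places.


Step 1: e = PD / BD - 1
Step 2: e = 2.64 / 1.23 - 1
Step 3: e = 2.14634 - 1
Step 4: e = 1.146

1.146


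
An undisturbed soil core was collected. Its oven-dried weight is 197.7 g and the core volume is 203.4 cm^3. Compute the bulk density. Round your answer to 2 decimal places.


Step 1: Identify the formula: BD = dry mass / volume
Step 2: Substitute values: BD = 197.7 / 203.4
Step 3: BD = 0.97 g/cm^3

0.97


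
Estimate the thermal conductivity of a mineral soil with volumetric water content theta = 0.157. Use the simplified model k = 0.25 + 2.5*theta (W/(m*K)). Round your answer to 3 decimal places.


Step 1: k = 0.25 + 2.5 * theta
Step 2: k = 0.25 + 2.5 * 0.157
Step 3: k = 0.25 + 0.393
Step 4: k = 0.643 W/(m*K)

0.643


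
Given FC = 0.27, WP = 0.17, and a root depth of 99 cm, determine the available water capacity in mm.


Step 1: Available water = (FC - WP) * depth * 10
Step 2: AW = (0.27 - 0.17) * 99 * 10
Step 3: AW = 0.1 * 99 * 10
Step 4: AW = 99.0 mm

99.0


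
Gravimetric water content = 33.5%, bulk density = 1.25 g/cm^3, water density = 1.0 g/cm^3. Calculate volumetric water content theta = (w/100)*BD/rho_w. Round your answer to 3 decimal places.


Step 1: theta = (w / 100) * BD / rho_w
Step 2: theta = (33.5 / 100) * 1.25 / 1.0
Step 3: theta = 0.335 * 1.25
Step 4: theta = 0.419

0.419


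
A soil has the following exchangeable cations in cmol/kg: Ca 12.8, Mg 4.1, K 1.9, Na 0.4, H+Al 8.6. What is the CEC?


Step 1: CEC = Ca + Mg + K + Na + (H+Al)
Step 2: CEC = 12.8 + 4.1 + 1.9 + 0.4 + 8.6
Step 3: CEC = 27.8 cmol/kg

27.8


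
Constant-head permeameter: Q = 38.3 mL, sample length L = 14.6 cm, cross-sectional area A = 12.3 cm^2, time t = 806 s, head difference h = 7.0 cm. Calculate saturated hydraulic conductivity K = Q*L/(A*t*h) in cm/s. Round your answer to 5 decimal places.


Step 1: K = Q * L / (A * t * h)
Step 2: Numerator = 38.3 * 14.6 = 559.18
Step 3: Denominator = 12.3 * 806 * 7.0 = 69396.6
Step 4: K = 559.18 / 69396.6 = 0.00806 cm/s

0.00806


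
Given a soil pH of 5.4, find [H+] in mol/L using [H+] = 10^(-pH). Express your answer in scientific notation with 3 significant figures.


Step 1: [H+] = 10^(-pH)
Step 2: [H+] = 10^(-5.4)
Step 3: [H+] = 3.98e-06 mol/L

3.98e-06


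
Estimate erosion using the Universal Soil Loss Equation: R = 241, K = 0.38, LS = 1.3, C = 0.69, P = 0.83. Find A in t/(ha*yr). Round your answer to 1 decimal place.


Step 1: A = R * K * LS * C * P
Step 2: R * K = 241 * 0.38 = 91.58
Step 3: (R*K) * LS = 91.58 * 1.3 = 119.054
Step 4: * C * P = 119.054 * 0.69 * 0.83 = 68.2
Step 5: A = 68.2 t/(ha*yr)

68.2


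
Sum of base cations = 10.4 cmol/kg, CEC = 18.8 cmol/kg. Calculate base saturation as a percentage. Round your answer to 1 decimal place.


Step 1: BS = 100 * (sum of bases) / CEC
Step 2: BS = 100 * 10.4 / 18.8
Step 3: BS = 55.3%

55.3


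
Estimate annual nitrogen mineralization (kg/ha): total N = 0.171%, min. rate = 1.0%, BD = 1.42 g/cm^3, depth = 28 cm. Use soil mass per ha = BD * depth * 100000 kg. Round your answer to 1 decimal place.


Step 1: Soil mass per ha = BD * depth * 100000 = 1.42 * 28 * 100000 = 3976000 kg
Step 2: Total N pool = soil mass * N%/100 = 3976000 * 0.171/100 = 6798.96 kg/ha
Step 3: N mineralized = N pool * rate%/100 = 6798.96 * 1.0/100 = 68.0 kg/ha/yr

68.0


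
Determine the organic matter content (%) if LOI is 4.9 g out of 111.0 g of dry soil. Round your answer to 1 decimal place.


Step 1: OM% = 100 * LOI / sample mass
Step 2: OM = 100 * 4.9 / 111.0
Step 3: OM = 4.4%

4.4


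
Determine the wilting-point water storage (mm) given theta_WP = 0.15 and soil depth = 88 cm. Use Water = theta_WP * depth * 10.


Step 1: Water (mm) = theta_WP * depth * 10
Step 2: Water = 0.15 * 88 * 10
Step 3: Water = 132.0 mm

132.0


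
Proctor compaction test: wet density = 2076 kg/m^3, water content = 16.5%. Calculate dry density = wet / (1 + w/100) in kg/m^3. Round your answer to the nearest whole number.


Step 1: Dry density = wet density / (1 + w/100)
Step 2: Dry density = 2076 / (1 + 16.5/100)
Step 3: Dry density = 2076 / 1.165
Step 4: Dry density = 1782 kg/m^3

1782


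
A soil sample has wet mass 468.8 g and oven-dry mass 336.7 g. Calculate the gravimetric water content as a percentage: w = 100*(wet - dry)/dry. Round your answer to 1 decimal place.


Step 1: Water mass = wet - dry = 468.8 - 336.7 = 132.1 g
Step 2: w = 100 * water mass / dry mass
Step 3: w = 100 * 132.1 / 336.7 = 39.2%

39.2


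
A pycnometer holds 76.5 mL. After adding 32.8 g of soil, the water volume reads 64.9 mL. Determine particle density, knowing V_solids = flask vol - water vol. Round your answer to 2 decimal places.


Step 1: Volume of solids = flask volume - water volume with soil
Step 2: V_solids = 76.5 - 64.9 = 11.6 mL
Step 3: Particle density = mass / V_solids = 32.8 / 11.6 = 2.83 g/cm^3

2.83


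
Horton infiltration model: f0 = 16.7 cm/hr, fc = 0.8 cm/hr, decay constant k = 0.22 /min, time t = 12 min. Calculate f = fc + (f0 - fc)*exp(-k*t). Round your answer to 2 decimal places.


Step 1: f = fc + (f0 - fc) * exp(-k * t)
Step 2: exp(-0.22 * 12) = 0.071361
Step 3: f = 0.8 + (16.7 - 0.8) * 0.071361
Step 4: f = 0.8 + 15.9 * 0.071361
Step 5: f = 1.93 cm/hr

1.93


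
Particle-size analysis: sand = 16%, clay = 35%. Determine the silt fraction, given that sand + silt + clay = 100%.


Step 1: sand + silt + clay = 100%
Step 2: silt = 100 - sand - clay
Step 3: silt = 100 - 16 - 35
Step 4: silt = 49%

49


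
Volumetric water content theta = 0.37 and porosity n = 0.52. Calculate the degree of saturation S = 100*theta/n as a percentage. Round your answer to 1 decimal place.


Step 1: S = 100 * theta_v / n
Step 2: S = 100 * 0.37 / 0.52
Step 3: S = 71.2%

71.2
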